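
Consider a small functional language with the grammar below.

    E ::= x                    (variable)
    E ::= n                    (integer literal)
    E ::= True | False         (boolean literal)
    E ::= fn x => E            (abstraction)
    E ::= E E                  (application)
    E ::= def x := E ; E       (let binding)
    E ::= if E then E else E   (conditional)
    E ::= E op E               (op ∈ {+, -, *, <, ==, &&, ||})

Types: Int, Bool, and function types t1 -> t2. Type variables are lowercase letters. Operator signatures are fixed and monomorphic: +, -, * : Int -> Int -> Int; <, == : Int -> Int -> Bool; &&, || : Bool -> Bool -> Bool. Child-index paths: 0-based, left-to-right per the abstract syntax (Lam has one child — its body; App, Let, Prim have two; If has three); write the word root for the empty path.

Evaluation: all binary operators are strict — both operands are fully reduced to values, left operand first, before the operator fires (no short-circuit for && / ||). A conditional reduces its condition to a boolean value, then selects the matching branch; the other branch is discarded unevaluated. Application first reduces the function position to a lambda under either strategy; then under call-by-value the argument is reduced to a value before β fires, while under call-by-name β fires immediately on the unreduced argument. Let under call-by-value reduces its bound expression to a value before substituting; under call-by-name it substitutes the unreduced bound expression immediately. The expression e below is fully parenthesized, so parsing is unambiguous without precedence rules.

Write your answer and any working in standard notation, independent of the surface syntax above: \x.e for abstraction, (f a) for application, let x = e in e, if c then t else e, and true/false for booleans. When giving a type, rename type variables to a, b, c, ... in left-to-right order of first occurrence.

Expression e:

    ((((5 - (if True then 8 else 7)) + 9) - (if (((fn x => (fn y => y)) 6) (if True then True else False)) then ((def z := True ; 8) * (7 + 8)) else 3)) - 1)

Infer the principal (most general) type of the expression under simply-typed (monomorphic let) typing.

Derivation:
  unify Int ~ Int
  unify Bool ~ Bool
  unify Int ~ Int
  unify Int ~ Int
  unify Int ~ Int
  unify Int ~ Int
  unify Int ~ Int
y : b
\y._ : b -> b
\x._ : a -> b -> b
  unify a -> b -> b ~ Int -> c
  unify a ~ Int
  unify b -> b ~ c
_ _ : b -> b
  unify Bool ~ Bool
  unify Bool ~ Bool
  unify b -> b ~ Bool -> d
  unify b ~ Bool
  unify Bool ~ d
_ _ : Bool
  unify Bool ~ Bool
let z : Bool
  unify Int ~ Int
  unify Int ~ Int
  unify Int ~ Int
  unify Int ~ Int
  unify Int ~ Int
  unify Int ~ Int
  unify Int ~ Int
  unify Int ~ Int

Answer: Int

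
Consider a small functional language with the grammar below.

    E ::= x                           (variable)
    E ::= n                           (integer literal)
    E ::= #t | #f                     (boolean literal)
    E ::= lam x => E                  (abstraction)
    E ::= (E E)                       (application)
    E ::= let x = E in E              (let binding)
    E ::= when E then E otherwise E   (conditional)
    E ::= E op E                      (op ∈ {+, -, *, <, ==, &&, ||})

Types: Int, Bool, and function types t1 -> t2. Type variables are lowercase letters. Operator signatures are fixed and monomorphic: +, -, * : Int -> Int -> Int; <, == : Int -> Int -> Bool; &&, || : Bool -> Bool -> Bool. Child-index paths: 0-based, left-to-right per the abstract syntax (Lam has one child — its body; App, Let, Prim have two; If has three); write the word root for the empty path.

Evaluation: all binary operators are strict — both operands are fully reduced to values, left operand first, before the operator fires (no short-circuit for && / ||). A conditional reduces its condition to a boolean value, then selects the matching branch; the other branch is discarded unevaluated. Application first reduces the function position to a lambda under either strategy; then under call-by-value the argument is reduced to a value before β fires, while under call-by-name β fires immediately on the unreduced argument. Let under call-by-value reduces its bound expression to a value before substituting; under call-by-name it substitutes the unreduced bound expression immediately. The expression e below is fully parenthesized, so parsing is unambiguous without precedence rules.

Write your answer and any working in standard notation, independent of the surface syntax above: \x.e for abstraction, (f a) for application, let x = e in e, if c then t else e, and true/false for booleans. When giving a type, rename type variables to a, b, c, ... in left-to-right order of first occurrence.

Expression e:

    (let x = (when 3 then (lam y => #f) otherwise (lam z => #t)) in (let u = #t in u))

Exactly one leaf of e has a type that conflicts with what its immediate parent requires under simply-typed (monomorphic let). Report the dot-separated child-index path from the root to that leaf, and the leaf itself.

Answer: 0.0 : 3

Derivation:
  unify Int ~ Bool
  FAIL: mismatch Int ~ Bool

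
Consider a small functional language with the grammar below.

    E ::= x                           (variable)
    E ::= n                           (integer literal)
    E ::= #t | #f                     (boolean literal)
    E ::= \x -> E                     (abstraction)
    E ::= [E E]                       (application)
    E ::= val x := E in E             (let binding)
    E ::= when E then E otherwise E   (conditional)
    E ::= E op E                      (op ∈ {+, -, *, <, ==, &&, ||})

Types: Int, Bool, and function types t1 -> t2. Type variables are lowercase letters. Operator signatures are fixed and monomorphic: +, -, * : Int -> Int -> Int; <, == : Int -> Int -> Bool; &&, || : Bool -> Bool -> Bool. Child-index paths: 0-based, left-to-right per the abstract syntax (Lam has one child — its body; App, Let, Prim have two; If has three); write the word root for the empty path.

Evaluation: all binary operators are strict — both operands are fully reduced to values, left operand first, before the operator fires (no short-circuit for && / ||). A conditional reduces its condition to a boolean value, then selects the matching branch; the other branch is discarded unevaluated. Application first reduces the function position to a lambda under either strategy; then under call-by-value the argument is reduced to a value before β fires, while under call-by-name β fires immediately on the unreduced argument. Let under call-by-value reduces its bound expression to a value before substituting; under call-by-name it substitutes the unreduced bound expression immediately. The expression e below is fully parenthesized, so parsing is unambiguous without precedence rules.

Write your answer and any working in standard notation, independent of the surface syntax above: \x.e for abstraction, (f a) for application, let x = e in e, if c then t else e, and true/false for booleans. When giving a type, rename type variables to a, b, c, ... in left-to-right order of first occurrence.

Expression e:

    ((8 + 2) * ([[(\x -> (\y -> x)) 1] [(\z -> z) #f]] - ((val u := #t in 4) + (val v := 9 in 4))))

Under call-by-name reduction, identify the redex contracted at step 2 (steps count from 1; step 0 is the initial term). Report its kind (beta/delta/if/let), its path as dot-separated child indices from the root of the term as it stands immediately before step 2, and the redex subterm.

Answer: beta at 1.0.0 : ((\x.(\y.x)) 1)

Derivation:
step 0: ((8 + 2) * ((((\x.(\y.x)) 1) ((\z.z) false)) - ((let u = true in 4) + (let v = 9 in 4))))
step 1: [delta@0] (10 * ((((\x.(\y.x)) 1) ((\z.z) false)) - ((let u = true in 4) + (let v = 9 in 4))))
step 2: [beta@1.0.0] (10 * (((\y.1) ((\z.z) false)) - ((let u = true in 4) + (let v = 9 in 4))))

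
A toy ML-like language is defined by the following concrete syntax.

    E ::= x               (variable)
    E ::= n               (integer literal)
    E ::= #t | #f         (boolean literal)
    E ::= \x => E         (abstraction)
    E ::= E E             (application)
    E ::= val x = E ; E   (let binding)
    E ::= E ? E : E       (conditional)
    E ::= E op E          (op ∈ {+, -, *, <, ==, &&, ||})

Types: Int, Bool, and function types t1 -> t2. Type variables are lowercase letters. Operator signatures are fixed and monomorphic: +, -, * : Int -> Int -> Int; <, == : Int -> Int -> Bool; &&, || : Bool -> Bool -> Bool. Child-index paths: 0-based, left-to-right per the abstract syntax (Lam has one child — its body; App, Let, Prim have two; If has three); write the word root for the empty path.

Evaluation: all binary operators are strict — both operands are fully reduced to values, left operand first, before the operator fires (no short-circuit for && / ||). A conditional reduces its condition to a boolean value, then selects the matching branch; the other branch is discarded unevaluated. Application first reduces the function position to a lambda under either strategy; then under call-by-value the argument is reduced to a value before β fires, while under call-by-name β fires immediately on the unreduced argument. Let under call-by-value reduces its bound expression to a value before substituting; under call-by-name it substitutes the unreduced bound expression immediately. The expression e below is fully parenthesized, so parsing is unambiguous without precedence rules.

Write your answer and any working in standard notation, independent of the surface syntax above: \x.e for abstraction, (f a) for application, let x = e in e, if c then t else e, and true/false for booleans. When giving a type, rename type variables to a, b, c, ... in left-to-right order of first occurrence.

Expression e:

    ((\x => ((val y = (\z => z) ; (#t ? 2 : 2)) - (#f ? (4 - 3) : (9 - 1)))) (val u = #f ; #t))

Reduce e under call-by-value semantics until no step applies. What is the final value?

Derivation:
step 0: ((\x.((let y = (\z.z) in (if true then 2 else 2)) - (if false then (4 - 3) else (9 - 1)))) (let u = false in true))
step 1: [let@1] ((\x.((let y = (\z.z) in (if true then 2 else 2)) - (if false then (4 - 3) else (9 - 1)))) true)
step 2: [beta@root] ((let y = (\z.z) in (if true then 2 else 2)) - (if false then (4 - 3) else (9 - 1)))
step 3: [let@0] ((if true then 2 else 2) - (if false then (4 - 3) else (9 - 1)))
step 4: [if@0] (2 - (if false then (4 - 3) else (9 - 1)))
step 5: [if@1] (2 - (9 - 1))
step 6: [delta@1] (2 - 8)
step 7: [delta@root] -6

Answer: -6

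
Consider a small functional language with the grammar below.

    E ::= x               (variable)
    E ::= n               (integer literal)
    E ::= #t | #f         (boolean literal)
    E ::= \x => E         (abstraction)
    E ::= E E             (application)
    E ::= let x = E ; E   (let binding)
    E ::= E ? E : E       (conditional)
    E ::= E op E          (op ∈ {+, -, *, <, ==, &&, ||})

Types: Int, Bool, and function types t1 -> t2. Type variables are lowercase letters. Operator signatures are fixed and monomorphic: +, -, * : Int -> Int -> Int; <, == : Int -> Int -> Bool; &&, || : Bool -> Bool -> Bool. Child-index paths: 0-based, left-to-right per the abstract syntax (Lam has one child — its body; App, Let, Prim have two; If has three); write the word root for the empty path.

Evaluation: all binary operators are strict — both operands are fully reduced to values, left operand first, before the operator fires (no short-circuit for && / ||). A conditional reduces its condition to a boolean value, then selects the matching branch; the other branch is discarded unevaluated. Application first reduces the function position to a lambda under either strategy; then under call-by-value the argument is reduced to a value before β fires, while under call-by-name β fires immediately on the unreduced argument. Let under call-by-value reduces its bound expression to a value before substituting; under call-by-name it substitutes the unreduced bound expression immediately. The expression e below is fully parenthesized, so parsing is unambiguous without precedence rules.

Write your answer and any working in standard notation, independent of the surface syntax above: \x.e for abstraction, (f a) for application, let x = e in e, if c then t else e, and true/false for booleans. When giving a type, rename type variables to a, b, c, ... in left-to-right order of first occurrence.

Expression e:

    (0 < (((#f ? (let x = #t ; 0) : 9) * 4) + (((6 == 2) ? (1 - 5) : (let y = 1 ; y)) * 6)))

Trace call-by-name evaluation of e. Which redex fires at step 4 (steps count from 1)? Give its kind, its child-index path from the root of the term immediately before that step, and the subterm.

Trace:
step 0: (0 < (((if false then (let x = true in 0) else 9) * 4) + ((if (6 == 2) then (1 - 5) else (let y = 1 in y)) * 6)))
step 1: [if@1.0.0] (0 < ((9 * 4) + ((if (6 == 2) then (1 - 5) else (let y = 1 in y)) * 6)))
step 2: [delta@1.0] (0 < (36 + ((if (6 == 2) then (1 - 5) else (let y = 1 in y)) * 6)))
step 3: [delta@1.1.0.0] (0 < (36 + ((if false then (1 - 5) else (let y = 1 in y)) * 6)))
step 4: [if@1.1.0] (0 < (36 + ((let y = 1 in y) * 6)))

Answer: if at 1.1.0 : (if false then (1 - 5) else (let y = 1 in y))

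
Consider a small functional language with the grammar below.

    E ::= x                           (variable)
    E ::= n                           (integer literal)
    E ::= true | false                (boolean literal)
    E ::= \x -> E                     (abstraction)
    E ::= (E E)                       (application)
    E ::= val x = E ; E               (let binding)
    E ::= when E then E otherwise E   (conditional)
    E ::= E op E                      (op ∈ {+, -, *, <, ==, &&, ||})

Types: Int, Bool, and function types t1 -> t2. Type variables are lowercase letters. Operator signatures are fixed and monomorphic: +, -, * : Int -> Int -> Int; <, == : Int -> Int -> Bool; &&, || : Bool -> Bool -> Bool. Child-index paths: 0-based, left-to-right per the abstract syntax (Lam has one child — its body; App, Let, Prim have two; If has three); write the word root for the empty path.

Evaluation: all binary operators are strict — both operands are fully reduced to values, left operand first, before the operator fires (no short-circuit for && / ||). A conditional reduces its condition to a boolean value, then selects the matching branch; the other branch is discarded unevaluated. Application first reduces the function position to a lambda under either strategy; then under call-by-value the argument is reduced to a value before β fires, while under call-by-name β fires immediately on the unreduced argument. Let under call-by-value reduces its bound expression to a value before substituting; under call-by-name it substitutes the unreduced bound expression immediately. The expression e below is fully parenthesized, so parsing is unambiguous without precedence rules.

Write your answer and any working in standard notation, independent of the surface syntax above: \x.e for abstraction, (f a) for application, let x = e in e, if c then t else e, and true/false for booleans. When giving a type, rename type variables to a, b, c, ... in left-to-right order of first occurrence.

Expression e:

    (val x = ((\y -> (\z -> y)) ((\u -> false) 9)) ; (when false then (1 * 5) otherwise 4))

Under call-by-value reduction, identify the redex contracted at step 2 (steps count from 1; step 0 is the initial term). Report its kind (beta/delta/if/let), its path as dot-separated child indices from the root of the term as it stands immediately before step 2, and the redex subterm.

Answer: beta at 0 : ((\y.(\z.y)) false)

Working:
step 0: (let x = ((\y.(\z.y)) ((\u.false) 9)) in (if false then (1 * 5) else 4))
step 1: [beta@0.1] (let x = ((\y.(\z.y)) false) in (if false then (1 * 5) else 4))
step 2: [beta@0] (let x = (\z.false) in (if false then (1 * 5) else 4))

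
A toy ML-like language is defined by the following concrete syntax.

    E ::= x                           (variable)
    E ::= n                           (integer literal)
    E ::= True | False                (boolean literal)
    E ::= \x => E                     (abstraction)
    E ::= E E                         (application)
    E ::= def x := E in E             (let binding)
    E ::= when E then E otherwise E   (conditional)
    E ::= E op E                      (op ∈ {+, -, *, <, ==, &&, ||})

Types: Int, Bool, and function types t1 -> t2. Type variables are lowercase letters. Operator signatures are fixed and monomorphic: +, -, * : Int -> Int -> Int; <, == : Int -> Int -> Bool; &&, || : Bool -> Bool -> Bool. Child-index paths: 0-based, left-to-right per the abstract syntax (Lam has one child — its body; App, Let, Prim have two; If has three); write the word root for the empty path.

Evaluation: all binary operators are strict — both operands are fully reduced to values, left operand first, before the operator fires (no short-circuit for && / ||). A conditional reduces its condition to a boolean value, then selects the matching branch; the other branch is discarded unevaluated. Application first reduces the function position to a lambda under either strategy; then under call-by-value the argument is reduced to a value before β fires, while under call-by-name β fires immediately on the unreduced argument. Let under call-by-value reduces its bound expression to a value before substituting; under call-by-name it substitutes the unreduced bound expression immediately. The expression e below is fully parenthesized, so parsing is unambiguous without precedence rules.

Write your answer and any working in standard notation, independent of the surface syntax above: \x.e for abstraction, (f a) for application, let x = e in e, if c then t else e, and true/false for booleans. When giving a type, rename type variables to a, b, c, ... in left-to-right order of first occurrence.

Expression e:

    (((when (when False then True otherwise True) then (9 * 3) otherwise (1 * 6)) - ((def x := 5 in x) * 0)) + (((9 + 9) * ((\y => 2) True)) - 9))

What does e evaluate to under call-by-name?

Answer: 54

Working:
step 0: (((if (if false then true else true) then (9 * 3) else (1 * 6)) - ((let x = 5 in x) * 0)) + (((9 + 9) * ((\y.2) true)) - 9))
step 1: [if@0.0.0] (((if true then (9 * 3) else (1 * 6)) - ((let x = 5 in x) * 0)) + (((9 + 9) * ((\y.2) true)) - 9))
step 2: [if@0.0] (((9 * 3) - ((let x = 5 in x) * 0)) + (((9 + 9) * ((\y.2) true)) - 9))
step 3: [delta@0.0] ((27 - ((let x = 5 in x) * 0)) + (((9 + 9) * ((\y.2) true)) - 9))
step 4: [let@0.1.0] ((27 - (5 * 0)) + (((9 + 9) * ((\y.2) true)) - 9))
step 5: [delta@0.1] ((27 - 0) + (((9 + 9) * ((\y.2) true)) - 9))
step 6: [delta@0] (27 + (((9 + 9) * ((\y.2) true)) - 9))
step 7: [delta@1.0.0] (27 + ((18 * ((\y.2) true)) - 9))
step 8: [beta@1.0.1] (27 + ((18 * 2) - 9))
step 9: [delta@1.0] (27 + (36 - 9))
step 10: [delta@1] (27 + 27)
step 11: [delta@root] 54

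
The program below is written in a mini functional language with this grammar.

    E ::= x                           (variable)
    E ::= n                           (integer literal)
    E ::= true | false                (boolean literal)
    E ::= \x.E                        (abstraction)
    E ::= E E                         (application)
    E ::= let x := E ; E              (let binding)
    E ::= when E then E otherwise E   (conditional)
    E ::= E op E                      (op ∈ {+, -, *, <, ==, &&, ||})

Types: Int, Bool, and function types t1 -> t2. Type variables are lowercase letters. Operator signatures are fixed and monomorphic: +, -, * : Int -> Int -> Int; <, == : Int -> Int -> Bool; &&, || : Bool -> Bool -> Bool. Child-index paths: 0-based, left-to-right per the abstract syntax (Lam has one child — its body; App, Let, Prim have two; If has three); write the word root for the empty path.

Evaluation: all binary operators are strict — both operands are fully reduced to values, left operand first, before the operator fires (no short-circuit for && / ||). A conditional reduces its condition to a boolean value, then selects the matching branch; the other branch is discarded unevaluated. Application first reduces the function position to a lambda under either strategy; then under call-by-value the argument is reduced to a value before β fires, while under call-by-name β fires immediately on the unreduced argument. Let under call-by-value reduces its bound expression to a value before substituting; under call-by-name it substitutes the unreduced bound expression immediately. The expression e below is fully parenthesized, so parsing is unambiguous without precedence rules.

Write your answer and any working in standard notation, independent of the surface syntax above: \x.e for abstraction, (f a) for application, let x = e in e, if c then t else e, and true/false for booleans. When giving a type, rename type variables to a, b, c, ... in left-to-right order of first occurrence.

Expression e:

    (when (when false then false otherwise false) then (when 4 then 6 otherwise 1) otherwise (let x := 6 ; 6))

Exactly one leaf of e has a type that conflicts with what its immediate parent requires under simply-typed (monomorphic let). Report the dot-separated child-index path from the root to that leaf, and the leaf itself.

Working:
  unify Bool ~ Bool
  unify Bool ~ Bool
  unify Bool ~ Bool
  unify Int ~ Bool
  FAIL: mismatch Int ~ Bool

Answer: 1.0 : 4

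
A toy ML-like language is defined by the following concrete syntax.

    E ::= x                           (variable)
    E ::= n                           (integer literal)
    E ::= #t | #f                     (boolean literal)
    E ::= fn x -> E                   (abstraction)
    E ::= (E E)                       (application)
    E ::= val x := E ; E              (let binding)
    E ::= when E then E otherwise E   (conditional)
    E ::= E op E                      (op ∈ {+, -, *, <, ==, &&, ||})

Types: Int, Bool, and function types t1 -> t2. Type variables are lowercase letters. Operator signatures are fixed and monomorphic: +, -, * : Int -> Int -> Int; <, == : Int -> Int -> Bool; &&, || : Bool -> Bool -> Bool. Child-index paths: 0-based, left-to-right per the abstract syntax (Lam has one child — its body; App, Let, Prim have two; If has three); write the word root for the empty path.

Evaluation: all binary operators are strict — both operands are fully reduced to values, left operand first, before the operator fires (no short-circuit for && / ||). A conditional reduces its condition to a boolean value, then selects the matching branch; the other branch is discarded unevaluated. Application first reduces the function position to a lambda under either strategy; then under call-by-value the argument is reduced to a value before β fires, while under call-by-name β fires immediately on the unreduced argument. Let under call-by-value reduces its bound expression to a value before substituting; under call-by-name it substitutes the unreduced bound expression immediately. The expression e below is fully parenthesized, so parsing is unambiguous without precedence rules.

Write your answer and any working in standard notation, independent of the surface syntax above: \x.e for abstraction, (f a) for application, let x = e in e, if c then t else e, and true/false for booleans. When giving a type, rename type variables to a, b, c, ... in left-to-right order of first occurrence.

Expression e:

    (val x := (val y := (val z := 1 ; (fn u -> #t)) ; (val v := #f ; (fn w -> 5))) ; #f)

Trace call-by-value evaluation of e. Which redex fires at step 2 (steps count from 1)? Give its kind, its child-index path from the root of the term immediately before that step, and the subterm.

Trace:
step 0: (let x = (let y = (let z = 1 in (\u.true)) in (let v = false in (\w.5))) in false)
step 1: [let@0.0] (let x = (let y = (\u.true) in (let v = false in (\w.5))) in false)
step 2: [let@0] (let x = (let v = false in (\w.5)) in false)

Answer: let at 0 : (let y = (\u.true) in (let v = false in (\w.5)))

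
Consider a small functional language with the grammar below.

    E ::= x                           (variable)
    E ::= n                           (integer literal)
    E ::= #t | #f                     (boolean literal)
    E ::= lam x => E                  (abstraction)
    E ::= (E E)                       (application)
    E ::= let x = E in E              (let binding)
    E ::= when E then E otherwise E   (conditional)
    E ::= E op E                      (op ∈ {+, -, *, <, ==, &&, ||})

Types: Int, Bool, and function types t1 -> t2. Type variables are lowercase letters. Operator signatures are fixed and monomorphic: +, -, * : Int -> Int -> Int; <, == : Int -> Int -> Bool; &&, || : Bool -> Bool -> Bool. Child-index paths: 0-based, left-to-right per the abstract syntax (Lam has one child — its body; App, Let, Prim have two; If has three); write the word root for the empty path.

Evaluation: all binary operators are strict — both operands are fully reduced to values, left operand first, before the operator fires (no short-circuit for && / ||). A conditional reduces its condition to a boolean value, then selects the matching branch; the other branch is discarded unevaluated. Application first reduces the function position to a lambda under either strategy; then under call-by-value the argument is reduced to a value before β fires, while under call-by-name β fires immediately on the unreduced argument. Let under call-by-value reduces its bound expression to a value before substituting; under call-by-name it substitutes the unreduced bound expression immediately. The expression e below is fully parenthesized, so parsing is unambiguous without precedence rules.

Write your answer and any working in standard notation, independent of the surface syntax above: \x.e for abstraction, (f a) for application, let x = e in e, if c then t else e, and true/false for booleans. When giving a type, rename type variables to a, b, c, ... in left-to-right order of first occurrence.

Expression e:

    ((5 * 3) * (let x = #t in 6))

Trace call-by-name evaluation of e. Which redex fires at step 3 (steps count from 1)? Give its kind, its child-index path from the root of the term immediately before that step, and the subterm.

Derivation:
step 0: ((5 * 3) * (let x = true in 6))
step 1: [delta@0] (15 * (let x = true in 6))
step 2: [let@1] (15 * 6)
step 3: [delta@root] 90

Answer: delta at root : (15 * 6)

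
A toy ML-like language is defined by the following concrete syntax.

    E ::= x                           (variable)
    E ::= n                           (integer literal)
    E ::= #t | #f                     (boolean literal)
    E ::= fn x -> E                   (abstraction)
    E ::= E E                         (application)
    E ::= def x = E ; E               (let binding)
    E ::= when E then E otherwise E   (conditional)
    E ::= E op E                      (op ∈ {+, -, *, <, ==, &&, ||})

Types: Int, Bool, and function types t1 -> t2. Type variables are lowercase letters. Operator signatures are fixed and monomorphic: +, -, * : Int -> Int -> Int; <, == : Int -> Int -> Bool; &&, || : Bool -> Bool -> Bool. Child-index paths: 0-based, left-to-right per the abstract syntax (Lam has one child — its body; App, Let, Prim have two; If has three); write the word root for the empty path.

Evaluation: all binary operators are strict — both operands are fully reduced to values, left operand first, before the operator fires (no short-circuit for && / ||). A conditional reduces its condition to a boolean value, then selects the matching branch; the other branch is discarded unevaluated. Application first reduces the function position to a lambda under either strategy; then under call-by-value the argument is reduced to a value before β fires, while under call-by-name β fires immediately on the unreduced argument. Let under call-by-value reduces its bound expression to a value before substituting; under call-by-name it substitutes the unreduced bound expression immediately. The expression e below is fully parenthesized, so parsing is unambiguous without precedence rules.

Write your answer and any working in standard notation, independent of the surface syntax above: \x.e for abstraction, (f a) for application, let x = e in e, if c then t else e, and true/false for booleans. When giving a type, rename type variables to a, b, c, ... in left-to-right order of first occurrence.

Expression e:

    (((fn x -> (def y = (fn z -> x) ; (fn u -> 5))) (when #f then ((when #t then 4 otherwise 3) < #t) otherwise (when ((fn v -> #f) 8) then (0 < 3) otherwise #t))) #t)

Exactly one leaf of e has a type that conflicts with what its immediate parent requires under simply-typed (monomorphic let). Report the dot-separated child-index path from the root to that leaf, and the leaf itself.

Answer: 0.1.1.1 : true

Trace:
x : a
\z._ : b -> a
let y : b -> a
\u._ : c -> Int
\x._ : a -> c -> Int
  unify Bool ~ Bool
  unify Bool ~ Bool
  unify Int ~ Int
  unify Int ~ Int
  unify Bool ~ Int
  FAIL: mismatch Bool ~ Int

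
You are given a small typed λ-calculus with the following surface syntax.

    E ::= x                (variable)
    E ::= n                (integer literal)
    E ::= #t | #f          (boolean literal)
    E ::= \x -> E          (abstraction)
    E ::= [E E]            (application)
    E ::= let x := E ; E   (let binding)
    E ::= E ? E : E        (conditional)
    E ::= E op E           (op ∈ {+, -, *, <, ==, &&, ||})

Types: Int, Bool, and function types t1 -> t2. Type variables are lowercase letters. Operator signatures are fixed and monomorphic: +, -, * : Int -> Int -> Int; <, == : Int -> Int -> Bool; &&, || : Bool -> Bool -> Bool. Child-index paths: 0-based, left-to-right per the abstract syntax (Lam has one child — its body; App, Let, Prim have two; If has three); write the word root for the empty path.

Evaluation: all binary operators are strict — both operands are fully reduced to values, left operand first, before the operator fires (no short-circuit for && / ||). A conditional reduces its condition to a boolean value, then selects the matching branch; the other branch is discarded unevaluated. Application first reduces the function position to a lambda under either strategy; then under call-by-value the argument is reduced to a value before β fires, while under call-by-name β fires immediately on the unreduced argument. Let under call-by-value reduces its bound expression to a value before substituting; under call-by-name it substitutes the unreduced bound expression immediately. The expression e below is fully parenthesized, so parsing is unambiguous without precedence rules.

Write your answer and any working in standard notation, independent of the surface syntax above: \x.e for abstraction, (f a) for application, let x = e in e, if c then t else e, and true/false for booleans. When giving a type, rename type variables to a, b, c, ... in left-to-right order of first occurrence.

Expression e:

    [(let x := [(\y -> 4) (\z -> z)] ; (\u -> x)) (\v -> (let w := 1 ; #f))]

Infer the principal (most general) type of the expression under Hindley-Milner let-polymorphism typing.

Derivation:
\y._ : a -> Int
z : b
\z._ : b -> b
  unify a -> Int ~ (b -> b) -> c
  unify a ~ b -> b
  unify Int ~ c
_ _ : Int
let x : Int
x : Int
\u._ : d -> Int
let w : Int
\v._ : e -> Bool
  unify d -> Int ~ (e -> Bool) -> f
  unify d ~ e -> Bool
  unify Int ~ f
_ _ : Int

Answer: Int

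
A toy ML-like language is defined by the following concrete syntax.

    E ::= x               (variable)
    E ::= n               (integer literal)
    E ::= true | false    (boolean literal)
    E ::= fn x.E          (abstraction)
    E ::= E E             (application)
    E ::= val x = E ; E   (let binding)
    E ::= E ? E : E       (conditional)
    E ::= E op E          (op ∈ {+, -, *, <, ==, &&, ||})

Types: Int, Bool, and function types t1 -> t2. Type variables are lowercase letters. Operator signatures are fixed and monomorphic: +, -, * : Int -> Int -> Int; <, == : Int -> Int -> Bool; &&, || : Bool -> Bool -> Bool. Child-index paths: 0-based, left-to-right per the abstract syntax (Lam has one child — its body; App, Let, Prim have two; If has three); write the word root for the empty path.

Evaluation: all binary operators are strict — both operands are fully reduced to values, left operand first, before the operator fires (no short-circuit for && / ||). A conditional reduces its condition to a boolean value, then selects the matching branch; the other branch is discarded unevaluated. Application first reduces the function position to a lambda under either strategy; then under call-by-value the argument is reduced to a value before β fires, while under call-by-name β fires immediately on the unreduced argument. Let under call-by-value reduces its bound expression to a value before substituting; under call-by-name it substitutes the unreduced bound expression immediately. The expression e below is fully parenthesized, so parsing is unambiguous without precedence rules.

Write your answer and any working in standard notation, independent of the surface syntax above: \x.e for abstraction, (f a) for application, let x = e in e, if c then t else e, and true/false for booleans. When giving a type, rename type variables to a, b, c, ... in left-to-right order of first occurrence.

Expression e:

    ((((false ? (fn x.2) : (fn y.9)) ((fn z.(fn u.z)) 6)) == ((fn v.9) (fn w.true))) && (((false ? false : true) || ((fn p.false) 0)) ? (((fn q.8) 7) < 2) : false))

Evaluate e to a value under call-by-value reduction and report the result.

Derivation:
step 0: ((((if false then (\x.2) else (\y.9)) ((\z.(\u.z)) 6)) == ((\v.9) (\w.true))) && (if ((if false then false else true) || ((\p.false) 0)) then (((\q.8) 7) < 2) else false))
step 1: [if@0.0.0] ((((\y.9) ((\z.(\u.z)) 6)) == ((\v.9) (\w.true))) && (if ((if false then false else true) || ((\p.false) 0)) then (((\q.8) 7) < 2) else false))
step 2: [beta@0.0.1] ((((\y.9) (\u.6)) == ((\v.9) (\w.true))) && (if ((if false then false else true) || ((\p.false) 0)) then (((\q.8) 7) < 2) else false))
step 3: [beta@0.0] ((9 == ((\v.9) (\w.true))) && (if ((if false then false else true) || ((\p.false) 0)) then (((\q.8) 7) < 2) else false))
step 4: [beta@0.1] ((9 == 9) && (if ((if false then false else true) || ((\p.false) 0)) then (((\q.8) 7) < 2) else false))
step 5: [delta@0] (true && (if ((if false then false else true) || ((\p.false) 0)) then (((\q.8) 7) < 2) else false))
step 6: [if@1.0.0] (true && (if (true || ((\p.false) 0)) then (((\q.8) 7) < 2) else false))
step 7: [beta@1.0.1] (true && (if (true || false) then (((\q.8) 7) < 2) else false))
step 8: [delta@1.0] (true && (if true then (((\q.8) 7) < 2) else false))
step 9: [if@1] (true && (((\q.8) 7) < 2))
step 10: [beta@1.0] (true && (8 < 2))
step 11: [delta@1] (true && false)
step 12: [delta@root] false

Answer: false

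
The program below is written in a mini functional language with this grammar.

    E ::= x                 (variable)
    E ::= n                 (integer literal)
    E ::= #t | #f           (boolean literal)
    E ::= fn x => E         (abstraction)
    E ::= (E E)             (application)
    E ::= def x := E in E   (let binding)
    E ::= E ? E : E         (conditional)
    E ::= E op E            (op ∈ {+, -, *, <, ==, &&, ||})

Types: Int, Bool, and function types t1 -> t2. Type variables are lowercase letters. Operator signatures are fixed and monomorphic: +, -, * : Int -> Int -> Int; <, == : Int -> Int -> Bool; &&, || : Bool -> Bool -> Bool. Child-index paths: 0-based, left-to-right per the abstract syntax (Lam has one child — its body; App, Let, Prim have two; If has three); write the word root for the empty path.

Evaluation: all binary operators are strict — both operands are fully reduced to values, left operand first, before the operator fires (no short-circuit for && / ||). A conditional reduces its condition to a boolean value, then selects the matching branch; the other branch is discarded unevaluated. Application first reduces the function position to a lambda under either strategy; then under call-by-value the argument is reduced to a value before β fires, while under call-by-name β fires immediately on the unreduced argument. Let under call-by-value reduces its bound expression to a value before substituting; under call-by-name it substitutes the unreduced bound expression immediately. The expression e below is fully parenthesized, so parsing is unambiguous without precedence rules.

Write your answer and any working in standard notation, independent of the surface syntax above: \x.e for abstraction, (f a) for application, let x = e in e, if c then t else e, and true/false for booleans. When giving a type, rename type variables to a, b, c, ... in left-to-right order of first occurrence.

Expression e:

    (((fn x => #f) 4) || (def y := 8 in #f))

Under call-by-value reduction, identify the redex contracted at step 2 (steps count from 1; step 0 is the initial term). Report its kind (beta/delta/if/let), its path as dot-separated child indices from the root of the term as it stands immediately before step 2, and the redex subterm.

Working:
step 0: (((\x.false) 4) || (let y = 8 in false))
step 1: [beta@0] (false || (let y = 8 in false))
step 2: [let@1] (false || false)

Answer: let at 1 : (let y = 8 in false)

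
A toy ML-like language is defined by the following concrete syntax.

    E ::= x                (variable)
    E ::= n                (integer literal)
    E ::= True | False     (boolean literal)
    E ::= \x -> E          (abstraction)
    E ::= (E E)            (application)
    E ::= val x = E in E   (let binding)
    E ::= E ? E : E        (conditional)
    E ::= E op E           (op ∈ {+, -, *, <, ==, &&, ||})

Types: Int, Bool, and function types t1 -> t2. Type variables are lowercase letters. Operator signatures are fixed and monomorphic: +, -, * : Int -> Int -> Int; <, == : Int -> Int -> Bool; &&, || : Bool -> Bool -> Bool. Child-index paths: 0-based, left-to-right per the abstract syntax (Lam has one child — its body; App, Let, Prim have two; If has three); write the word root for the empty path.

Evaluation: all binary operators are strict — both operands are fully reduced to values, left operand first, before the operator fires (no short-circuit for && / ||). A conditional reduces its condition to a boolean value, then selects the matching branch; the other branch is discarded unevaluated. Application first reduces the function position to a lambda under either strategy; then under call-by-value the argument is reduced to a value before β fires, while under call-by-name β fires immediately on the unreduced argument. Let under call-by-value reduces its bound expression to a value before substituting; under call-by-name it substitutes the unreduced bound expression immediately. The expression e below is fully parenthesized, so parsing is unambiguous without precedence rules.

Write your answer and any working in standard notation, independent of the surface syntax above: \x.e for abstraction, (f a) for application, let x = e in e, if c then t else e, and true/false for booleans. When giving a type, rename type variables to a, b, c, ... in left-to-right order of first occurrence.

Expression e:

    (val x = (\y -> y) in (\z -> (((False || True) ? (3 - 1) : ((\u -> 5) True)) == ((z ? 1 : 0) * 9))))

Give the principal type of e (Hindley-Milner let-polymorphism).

Answer: Bool -> Bool

Derivation:
y : a
\y._ : a -> a
let x : forall. a -> a
  unify Bool ~ Bool
  unify Bool ~ Bool
  unify Bool ~ Bool
  unify Int ~ Int
  unify Int ~ Int
\u._ : c -> Int
  unify c -> Int ~ Bool -> d
  unify c ~ Bool
  unify Int ~ d
_ _ : Int
  unify Int ~ Int
  unify Int ~ Int
z : b
  unify b ~ Bool
  unify Int ~ Int
  unify Int ~ Int
  unify Int ~ Int
  unify Int ~ Int
\z._ : Bool -> Bool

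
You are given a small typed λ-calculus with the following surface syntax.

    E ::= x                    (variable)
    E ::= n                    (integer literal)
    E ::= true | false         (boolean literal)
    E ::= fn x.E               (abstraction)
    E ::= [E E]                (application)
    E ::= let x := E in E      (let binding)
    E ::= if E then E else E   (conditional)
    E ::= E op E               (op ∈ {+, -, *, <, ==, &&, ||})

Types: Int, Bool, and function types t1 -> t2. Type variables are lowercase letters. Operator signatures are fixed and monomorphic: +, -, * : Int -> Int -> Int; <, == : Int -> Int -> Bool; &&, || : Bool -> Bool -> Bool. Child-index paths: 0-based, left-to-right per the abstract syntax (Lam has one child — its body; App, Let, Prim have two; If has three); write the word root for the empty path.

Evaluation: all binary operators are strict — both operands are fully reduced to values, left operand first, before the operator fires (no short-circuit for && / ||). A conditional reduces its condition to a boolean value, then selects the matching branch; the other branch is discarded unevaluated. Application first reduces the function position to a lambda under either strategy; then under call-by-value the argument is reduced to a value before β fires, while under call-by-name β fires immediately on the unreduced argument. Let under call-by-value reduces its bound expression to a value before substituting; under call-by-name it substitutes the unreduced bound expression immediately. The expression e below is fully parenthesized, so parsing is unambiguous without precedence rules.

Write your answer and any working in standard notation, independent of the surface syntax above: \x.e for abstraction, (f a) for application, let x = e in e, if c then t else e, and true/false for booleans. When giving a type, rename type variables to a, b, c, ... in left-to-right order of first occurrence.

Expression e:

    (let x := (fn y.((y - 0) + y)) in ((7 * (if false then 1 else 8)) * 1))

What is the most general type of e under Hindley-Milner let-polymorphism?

Trace:
y : a
  unify a ~ Int
  unify Int ~ Int
  unify Int ~ Int
y : Int
  unify Int ~ Int
\y._ : Int -> Int
let x : Int -> Int
  unify Int ~ Int
  unify Bool ~ Bool
  unify Int ~ Int
  unify Int ~ Int
  unify Int ~ Int
  unify Int ~ Int

Answer: Int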